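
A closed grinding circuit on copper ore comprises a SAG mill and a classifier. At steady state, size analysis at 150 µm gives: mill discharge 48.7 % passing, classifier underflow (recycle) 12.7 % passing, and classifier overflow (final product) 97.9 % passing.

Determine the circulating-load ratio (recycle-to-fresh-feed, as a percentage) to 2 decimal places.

Balance %-passing 150 µm (r = R/F):
(1+r)·d = r·u + o ⇒ r = (o−d)/(d−u)
r = (97.9 − 48.7)/(48.7 − 12.7) = 49.2/36.0 = 1.3667
CL = 100·r = 136.67 %

CL = 136.67 %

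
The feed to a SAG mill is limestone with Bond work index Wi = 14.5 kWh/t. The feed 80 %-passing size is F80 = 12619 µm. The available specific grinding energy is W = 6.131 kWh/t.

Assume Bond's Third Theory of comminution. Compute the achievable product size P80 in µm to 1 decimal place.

W = 10·Wi·[P80^(−½) − F80^(−½)]
1/√P80 = 1/√F80 + W/(10·Wi)
  = 6.1310/(10·14.5) + 1/√12619 = 0.042283 + 0.008902 = 0.051185
P80 = (1/0.051185)² = 19.5371² = 381.70 µm

P80 = 381.7 µm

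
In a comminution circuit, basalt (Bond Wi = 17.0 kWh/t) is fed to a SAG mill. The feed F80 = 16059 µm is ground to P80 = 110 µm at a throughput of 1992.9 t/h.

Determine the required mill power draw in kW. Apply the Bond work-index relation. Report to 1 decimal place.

W = 10 Wi / √P80 − 10 Wi / √F80
W = 10·17.0·(1/√110 − 1/√16059) = 10·17.0·(0.087455) = 14.8674 kWh/t
Power = W × throughput = 14.8674 kWh/t × 1992.9 t/h = 29629.2 kW

P = 29629.2 kW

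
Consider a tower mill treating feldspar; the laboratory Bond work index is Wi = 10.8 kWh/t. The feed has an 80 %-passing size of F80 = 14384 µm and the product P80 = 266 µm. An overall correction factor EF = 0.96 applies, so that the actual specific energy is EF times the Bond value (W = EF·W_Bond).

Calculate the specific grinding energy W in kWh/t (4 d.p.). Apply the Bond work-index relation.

W = 10·Wi·[P80^(−½) − F80^(−½)]
1/√266 = 0.061314;  1/√14384 = 0.008338
W = 10·10.8·(0.061314 − 0.008338) = 5.7214 kWh/t
W_actual = 0.96 × 5.7214 = 5.4925 kWh/t

W = 5.4925 kWh/t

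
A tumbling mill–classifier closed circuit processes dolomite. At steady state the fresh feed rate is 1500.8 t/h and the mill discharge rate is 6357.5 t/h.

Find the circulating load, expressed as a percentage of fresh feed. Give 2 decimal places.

Discharge = new feed + return, hence
R = M − F = 6357.5 − 1500.8 = 4856.7 t/h
CL = 100·R/F = 100·4856.7/1500.8 = 323.61 %

CL = 323.61 %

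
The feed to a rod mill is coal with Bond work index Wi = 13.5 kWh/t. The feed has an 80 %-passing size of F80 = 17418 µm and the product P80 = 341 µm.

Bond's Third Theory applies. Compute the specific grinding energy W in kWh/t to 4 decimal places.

W = 6.2878 kWh/t

W = 10 Wi / √P80 − 10 Wi / √F80
1/√341 = 0.054153;  1/√17418 = 0.007577
W = 10·13.5·(0.054153 − 0.007577) = 6.2878 kWh/t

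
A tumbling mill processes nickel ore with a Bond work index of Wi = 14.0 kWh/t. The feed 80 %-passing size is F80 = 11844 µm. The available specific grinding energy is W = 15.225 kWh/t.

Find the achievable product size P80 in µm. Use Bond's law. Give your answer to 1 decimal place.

W_Bond = 10·Wi·(1/√P₈₀ − 1/√F₈₀)
⇒ 1/√P80 = W/(10·Wi) + 1/√F80
  = 15.2250/(10·14.0) + 1/√11844 = 0.108750 + 0.009189 = 0.117939
P80 = (1/0.117939)² = 8.4790² = 71.89 µm

P80 = 71.9 µm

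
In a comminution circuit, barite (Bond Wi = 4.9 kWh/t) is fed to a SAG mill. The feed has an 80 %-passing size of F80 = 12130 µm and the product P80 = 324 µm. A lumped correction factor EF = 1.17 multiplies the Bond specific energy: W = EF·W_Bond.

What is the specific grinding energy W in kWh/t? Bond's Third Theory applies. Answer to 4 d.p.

Bond: W = 10·Wi·(1/√P80 − 1/√F80)
1/√324 = 0.055556;  1/√12130 = 0.009080
W = 10·4.9·(0.055556 − 0.009080) = 2.2773 kWh/t
With EF = 1.17: W = 2.2773·1.17 = 2.6645 kWh/t

W = 2.6645 kWh/t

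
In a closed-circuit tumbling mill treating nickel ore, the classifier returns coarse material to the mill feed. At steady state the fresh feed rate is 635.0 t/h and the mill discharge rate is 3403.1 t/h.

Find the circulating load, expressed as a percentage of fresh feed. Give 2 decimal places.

CL = 435.92 %

Mill node: discharge = fresh + recycle.
R = M − F = 3403.1 − 635.0 = 2768.1 t/h
CL = 100·R/F = 100·2768.1/635.0 = 435.92 %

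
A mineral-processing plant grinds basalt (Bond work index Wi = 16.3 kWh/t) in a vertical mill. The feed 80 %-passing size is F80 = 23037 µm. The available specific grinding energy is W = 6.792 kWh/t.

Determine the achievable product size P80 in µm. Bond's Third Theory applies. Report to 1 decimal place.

W = 10 Wi (P80^-0.5 − F80^-0.5)
1/√P80 = 1/√F80 + W/(10·Wi)
  = 6.7920/(10·16.3) + 1/√23037 = 0.041669 + 0.006589 = 0.048257
P80 = (1/0.048257)² = 20.7223² = 429.41 µm

P80 = 429.4 µm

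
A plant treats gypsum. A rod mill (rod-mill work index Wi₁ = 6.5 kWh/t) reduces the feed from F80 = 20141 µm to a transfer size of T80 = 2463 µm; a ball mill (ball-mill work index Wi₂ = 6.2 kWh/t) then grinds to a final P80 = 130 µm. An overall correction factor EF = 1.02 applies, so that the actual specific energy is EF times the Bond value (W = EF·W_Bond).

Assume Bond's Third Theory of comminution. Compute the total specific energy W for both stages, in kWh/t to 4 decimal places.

Bond: W = 10·Wi·(1/√P80 − 1/√F80)
Stage 1 (20141→2463 µm, Wi₁=6.5): W₁ = 10·6.5·(0.020150 − 0.007046) = 0.8517 kWh/t
Stage 2 (2463→130 µm, Wi₂=6.2): W₂ = 10·6.2·(0.087706 − 0.020150) = 4.1885 kWh/t
W = W₁ + W₂ = 0.8517 + 4.1885 = 5.0402 kWh/t
Corrected W = EF·W_Bond = 1.02·5.0402 = 5.1410 kWh/t

W = 5.1410 kWh/t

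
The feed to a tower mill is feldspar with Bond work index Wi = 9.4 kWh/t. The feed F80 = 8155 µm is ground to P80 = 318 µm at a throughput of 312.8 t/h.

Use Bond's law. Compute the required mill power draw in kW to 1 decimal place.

P = 1323.3 kW

W = 10 Wi (P80^-0.5 − F80^-0.5)
W = 10·9.4·(1/√318 − 1/√8155) = 10·9.4·(0.045004) = 4.2303 kWh/t
Power = W × throughput = 4.2303 kWh/t × 312.8 t/h = 1323.3 kW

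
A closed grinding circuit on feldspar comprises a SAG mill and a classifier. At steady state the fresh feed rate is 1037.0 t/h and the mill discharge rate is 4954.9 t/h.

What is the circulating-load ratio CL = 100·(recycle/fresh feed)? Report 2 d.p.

M = F + R at steady state, so:
R = M − F = 4954.9 − 1037.0 = 3917.9 t/h
CL = 100·R/F = 100·3917.9/1037.0 = 377.81 %

CL = 377.81 %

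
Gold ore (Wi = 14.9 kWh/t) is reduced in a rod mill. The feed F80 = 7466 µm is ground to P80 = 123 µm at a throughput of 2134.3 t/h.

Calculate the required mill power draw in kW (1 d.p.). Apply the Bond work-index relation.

P = 24993.6 kW

W = 10 Wi / √P80 − 10 Wi / √F80
W = 10·14.9·(1/√123 − 1/√7466) = 10·14.9·(0.078594) = 11.7105 kWh/t
Power = W × throughput = 11.7105 kWh/t × 2134.3 t/h = 24993.6 kW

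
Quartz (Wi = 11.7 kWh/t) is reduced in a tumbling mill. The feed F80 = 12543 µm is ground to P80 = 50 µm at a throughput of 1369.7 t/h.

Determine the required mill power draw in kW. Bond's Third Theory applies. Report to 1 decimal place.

P = 21232.6 kW

Bond: W = 10·Wi·(1/√P80 − 1/√F80)
W = 10·11.7·(1/√50 − 1/√12543) = 10·11.7·(0.132492) = 15.5016 kWh/t
Power = W × throughput = 15.5016 kWh/t × 1369.7 t/h = 21232.6 kW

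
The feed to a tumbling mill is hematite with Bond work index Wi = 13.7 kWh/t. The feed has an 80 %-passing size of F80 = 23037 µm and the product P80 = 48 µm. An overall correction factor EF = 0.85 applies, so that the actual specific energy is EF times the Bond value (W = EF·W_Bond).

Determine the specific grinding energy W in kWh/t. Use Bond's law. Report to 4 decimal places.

W = 16.0409 kWh/t

W = 10·Wi·[P80^(−½) − F80^(−½)]
1/√48 = 0.144338;  1/√23037 = 0.006589
W = 10·13.7·(0.144338 − 0.006589) = 18.8716 kWh/t
Corrected W = EF·W_Bond = 0.85·18.8716 = 16.0409 kWh/t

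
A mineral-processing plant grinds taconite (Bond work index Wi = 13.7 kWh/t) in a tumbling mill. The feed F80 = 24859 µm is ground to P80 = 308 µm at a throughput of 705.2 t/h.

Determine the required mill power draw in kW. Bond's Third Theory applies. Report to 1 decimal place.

P = 4892.2 kW

W_Bond = 10·Wi·(1/√P₈₀ − 1/√F₈₀)
W = 10·13.7·(1/√308 − 1/√24859) = 10·13.7·(0.050638) = 6.9374 kWh/t
P_mill = W·ṁ = 6.9374·705.2 = 4892.2 kW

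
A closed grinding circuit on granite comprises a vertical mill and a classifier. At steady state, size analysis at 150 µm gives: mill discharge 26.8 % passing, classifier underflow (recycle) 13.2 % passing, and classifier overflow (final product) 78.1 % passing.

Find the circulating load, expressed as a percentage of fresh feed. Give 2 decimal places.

Balance %-passing 150 µm (r = R/F):
Fd + Rd = Ru + Fo ⇒ R/F = (o−d)/(d−u)
r = (78.1 − 26.8)/(26.8 − 13.2) = 51.3/13.6 = 3.7721
CL = 100·r = 377.21 %

CL = 377.21 %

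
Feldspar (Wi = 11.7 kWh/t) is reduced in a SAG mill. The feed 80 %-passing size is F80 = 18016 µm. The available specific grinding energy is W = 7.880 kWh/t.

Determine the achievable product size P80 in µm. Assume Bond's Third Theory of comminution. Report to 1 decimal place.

P80 = 178.7 µm

W = 10·Wi·[P80^(−½) − F80^(−½)]
P80^-0.5 = F80^-0.5 + W/(10 Wi)
  = 7.8800/(10·11.7) + 1/√18016 = 0.067350 + 0.007450 = 0.074801
P80 = (1/0.074801)² = 13.3689² = 178.73 µm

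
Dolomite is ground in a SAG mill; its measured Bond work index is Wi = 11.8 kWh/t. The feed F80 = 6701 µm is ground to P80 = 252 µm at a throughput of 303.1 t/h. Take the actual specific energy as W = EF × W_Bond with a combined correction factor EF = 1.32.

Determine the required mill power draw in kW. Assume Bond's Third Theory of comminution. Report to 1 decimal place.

Bond:  W = 10 Wi (1/√P − 1/√F)
W = 10·11.8·(1/√252 − 1/√6701) = 10·11.8·(0.050778) = 5.9918 kWh/t
Apply correction: 5.9918 × 1.32 = 7.9092 kWh/t
Power = W × throughput = 7.9092 kWh/t × 303.1 t/h = 2397.3 kW

P = 2397.3 kW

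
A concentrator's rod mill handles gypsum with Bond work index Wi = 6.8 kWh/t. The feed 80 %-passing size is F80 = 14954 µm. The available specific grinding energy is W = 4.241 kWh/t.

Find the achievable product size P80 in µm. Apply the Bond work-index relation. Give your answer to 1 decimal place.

Bond: W = 10·Wi·(1/√P80 − 1/√F80)
1/√P80 = 1/√F80 + W/(10·Wi)
  = 4.2410/(10·6.8) + 1/√14954 = 0.062368 + 0.008178 = 0.070545
P80 = (1/0.070545)² = 14.1753² = 200.94 µm

P80 = 200.9 µm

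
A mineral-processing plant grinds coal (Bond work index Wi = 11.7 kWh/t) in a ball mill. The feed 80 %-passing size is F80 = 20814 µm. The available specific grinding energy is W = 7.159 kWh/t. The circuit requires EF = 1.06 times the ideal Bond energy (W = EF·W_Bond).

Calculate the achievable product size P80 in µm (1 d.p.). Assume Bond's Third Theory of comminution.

P80 = 239.2 µm

W_Bond = 10·Wi·(1/√P₈₀ − 1/√F₈₀)
W_Bond = W / EF = 7.159 / 1.06 = 6.7538 kWh/t
⇒ 1/√P80 = W_Bond/(10·Wi) + 1/√F80
  = 6.7538/(10·11.7) + 1/√20814 = 0.057725 + 0.006931 = 0.064656
P80 = (1/0.064656)² = 15.4665² = 239.21 µm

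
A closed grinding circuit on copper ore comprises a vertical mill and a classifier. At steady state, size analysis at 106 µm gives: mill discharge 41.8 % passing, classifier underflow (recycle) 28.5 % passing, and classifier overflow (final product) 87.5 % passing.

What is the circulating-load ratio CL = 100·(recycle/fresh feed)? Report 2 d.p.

Classifier node, passing 106 µm:
(1+r)·d = r·u + o ⇒ r = (o−d)/(d−u)
r = (87.5 − 41.8)/(41.8 − 28.5) = 45.7/13.3 = 3.4361
CL = 100·r = 343.61 %

CL = 343.61 %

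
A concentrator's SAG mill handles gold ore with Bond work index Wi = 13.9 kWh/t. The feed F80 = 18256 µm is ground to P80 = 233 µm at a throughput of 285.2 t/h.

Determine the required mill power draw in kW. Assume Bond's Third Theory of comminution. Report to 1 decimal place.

P = 2303.7 kW

W = 10 Wi (P80^-0.5 − F80^-0.5)
W = 10·13.9·(1/√233 − 1/√18256) = 10·13.9·(0.058111) = 8.0774 kWh/t
P = W·T = 8.0774·285.2 = 2303.7 kW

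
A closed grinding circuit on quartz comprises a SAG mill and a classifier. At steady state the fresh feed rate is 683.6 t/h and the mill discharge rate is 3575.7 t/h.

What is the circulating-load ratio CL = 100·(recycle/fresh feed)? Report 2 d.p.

Mill node: discharge = fresh + recycle.
R = M − F = 3575.7 − 683.6 = 2892.1 t/h
CL = 100·R/F = 100·2892.1/683.6 = 423.07 %

CL = 423.07 %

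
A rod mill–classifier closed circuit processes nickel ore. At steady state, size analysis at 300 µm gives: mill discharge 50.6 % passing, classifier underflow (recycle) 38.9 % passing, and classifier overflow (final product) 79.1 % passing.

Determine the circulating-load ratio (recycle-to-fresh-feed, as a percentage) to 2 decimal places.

Mass balance on the −300 µm fraction:
Fd + Rd = Ru + Fo ⇒ R/F = (o−d)/(d−u)
r = (79.1 − 50.6)/(50.6 − 38.9) = 28.5/11.7 = 2.4359
CL = 100·r = 243.59 %

CL = 243.59 %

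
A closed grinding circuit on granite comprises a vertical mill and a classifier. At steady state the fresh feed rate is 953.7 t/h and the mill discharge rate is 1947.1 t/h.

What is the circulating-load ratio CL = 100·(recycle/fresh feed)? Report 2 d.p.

CL = 104.16 %

Steady state: M = F + R.
R = M − F = 1947.1 − 953.7 = 993.4 t/h
CL = 100·R/F = 100·993.4/953.7 = 104.16 %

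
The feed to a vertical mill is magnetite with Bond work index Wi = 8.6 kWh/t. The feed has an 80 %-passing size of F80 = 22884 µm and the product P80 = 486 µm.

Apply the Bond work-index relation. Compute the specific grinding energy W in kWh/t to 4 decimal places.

W = 10 Wi / √P80 − 10 Wi / √F80
1/√486 = 0.045361;  1/√22884 = 0.006610
W = 10·8.6·(0.045361 − 0.006610) = 3.3325 kWh/t

W = 3.3325 kWh/t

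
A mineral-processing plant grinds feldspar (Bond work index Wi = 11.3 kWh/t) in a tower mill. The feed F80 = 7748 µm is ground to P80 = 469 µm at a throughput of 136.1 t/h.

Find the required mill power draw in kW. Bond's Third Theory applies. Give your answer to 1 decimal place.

W = 10 Wi (1/√P80 − 1/√F80)  [Bond]
W = 10·11.3·(1/√469 − 1/√7748) = 10·11.3·(0.034815) = 3.9341 kWh/t
Mill draw = 3.9341 × 136.1 = 535.4 kW

P = 535.4 kW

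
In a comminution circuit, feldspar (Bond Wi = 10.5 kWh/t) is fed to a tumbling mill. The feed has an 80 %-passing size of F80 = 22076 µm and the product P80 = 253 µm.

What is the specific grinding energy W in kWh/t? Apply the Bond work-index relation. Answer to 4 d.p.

W = 5.8946 kWh/t

Bond: W = 10·Wi·(1/√P80 − 1/√F80)
1/√253 = 0.062869;  1/√22076 = 0.006730
W = 10·10.5·(0.062869 − 0.006730) = 5.8946 kWh/t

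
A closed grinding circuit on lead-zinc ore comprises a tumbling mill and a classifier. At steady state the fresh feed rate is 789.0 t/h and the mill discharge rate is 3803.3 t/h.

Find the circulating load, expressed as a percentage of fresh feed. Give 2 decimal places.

M = F + R at steady state, so:
R = M − F = 3803.3 − 789.0 = 3014.3 t/h
CL = 100·R/F = 100·3014.3/789.0 = 382.04 %

CL = 382.04 %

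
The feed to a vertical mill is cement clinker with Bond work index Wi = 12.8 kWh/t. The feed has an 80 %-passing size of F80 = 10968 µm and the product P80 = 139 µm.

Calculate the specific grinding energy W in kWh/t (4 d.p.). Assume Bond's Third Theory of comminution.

W = 9.6346 kWh/t

W = 10 Wi (1/√P80 − 1/√F80)  [Bond]
1/√139 = 0.084819;  1/√10968 = 0.009549
W = 10·12.8·(0.084819 − 0.009549) = 9.6346 kWh/t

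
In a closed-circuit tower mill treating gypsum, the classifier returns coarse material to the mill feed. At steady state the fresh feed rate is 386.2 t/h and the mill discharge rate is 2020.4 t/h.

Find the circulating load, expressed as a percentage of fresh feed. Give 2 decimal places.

M = F + R at steady state, so:
R = M − F = 2020.4 − 386.2 = 1634.2 t/h
CL = 100·R/F = 100·1634.2/386.2 = 423.15 %

CL = 423.15 %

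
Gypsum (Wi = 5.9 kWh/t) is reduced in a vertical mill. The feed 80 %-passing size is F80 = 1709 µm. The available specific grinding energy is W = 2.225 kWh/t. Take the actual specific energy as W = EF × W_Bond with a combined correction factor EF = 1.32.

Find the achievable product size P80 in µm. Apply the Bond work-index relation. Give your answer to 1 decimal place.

W = 10·Wi·[P80^(−½) − F80^(−½)]
W_Bond = W / EF = 2.225 / 1.32 = 1.6856 kWh/t
1/√P80 = 1/√F80 + W_Bond/(10·Wi)
  = 1.6856/(10·5.9) + 1/√1709 = 0.028570 + 0.024190 = 0.052759
P80 = (1/0.052759)² = 18.9540² = 359.26 µm

P80 = 359.3 µm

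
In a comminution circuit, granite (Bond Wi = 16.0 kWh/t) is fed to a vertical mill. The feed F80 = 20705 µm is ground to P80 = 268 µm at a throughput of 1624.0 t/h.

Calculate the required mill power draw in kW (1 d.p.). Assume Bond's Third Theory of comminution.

Bond:  W = 10 Wi (1/√P − 1/√F)
W = 10·16.0·(1/√268 − 1/√20705) = 10·16.0·(0.054135) = 8.6616 kWh/t
P = W·T = 8.6616·1624.0 = 14066.5 kW

P = 14066.5 kW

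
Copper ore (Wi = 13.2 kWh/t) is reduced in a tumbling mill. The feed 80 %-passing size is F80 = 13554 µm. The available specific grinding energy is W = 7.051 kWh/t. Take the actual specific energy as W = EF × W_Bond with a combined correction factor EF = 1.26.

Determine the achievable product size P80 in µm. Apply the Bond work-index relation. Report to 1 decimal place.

P80 = 384.7 µm

W = 10 Wi (P80^-0.5 − F80^-0.5)
W_Bond = W / EF = 7.051 / 1.26 = 5.5960 kWh/t
P80^(−½) = W_Bond/(10 Wi) + F80^(−½)
  = 5.5960/(10·13.2) + 1/√13554 = 0.042394 + 0.008589 = 0.050984
P80 = (1/0.050984)² = 19.6141² = 384.71 µm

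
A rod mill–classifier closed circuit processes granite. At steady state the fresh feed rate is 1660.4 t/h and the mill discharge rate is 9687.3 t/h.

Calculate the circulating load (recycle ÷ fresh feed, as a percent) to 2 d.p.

Steady state: M = F + R.
R = M − F = 9687.3 − 1660.4 = 8026.9 t/h
CL = 100·R/F = 100·8026.9/1660.4 = 483.43 %

CL = 483.43 %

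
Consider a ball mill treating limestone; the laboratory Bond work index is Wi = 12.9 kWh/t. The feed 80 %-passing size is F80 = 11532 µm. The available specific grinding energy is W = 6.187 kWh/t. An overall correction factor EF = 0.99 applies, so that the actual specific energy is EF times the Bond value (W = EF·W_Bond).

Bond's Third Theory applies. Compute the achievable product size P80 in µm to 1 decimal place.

P80 = 299.8 µm

W = 10 Wi (P80^-0.5 − F80^-0.5)
W_Bond = W / EF = 6.187 / 0.99 = 6.2495 kWh/t
⇒ 1/√P80 = W_Bond/(10·Wi) + 1/√F80
  = 6.2495/(10·12.9) + 1/√11532 = 0.048446 + 0.009312 = 0.057758
P80 = (1/0.057758)² = 17.3137² = 299.76 µm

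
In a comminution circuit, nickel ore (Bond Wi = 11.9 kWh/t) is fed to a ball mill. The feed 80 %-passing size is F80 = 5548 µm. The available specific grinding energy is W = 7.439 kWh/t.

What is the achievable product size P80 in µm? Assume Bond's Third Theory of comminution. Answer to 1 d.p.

W = 10·Wi·[P80^(−½) − F80^(−½)]
1/√P80 = 1/√F80 + W/(10·Wi)
  = 7.4390/(10·11.9) + 1/√5548 = 0.062513 + 0.013426 = 0.075938
P80 = (1/0.075938)² = 13.1686² = 173.41 µm

P80 = 173.4 µm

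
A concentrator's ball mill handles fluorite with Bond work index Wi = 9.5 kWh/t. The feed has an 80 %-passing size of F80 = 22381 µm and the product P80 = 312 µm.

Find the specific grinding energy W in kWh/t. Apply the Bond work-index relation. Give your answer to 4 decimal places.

W = 4.7433 kWh/t

W = 10 Wi / √P80 − 10 Wi / √F80
1/√312 = 0.056614;  1/√22381 = 0.006684
W = 10·9.5·(0.056614 − 0.006684) = 4.7433 kWh/t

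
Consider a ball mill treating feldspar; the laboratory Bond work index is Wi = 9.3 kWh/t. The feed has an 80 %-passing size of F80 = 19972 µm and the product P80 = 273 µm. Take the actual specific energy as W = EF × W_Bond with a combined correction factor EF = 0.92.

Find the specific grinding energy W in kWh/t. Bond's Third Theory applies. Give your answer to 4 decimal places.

W = 10 Wi / √P80 − 10 Wi / √F80
1/√273 = 0.060523;  1/√19972 = 0.007076
W = 10·9.3·(0.060523 − 0.007076) = 4.9705 kWh/t
W_actual = 0.92 × 4.9705 = 4.5729 kWh/t

W = 4.5729 kWh/t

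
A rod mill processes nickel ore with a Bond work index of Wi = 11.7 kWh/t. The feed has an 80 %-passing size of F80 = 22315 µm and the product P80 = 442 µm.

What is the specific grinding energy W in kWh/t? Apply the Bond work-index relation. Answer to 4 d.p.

W = 10·Wi·(P80^(-½) − F80^(-½))
1/√442 = 0.047565;  1/√22315 = 0.006694
W = 10·11.7·(0.047565 − 0.006694) = 4.7819 kWh/t

W = 4.7819 kWh/t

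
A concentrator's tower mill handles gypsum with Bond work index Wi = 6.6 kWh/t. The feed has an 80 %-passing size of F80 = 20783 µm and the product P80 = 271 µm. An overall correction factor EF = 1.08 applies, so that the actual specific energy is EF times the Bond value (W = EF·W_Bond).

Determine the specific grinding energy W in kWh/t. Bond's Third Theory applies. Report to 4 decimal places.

Bond: W = 10·Wi·(1/√P80 − 1/√F80)
1/√271 = 0.060746;  1/√20783 = 0.006937
W = 10·6.6·(0.060746 − 0.006937) = 3.5514 kWh/t
With EF = 1.08: W = 3.5514·1.08 = 3.8355 kWh/t

W = 3.8355 kWh/t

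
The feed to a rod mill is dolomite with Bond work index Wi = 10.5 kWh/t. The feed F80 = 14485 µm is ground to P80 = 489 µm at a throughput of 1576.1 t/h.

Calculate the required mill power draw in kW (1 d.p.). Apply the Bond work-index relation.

W = 10 Wi (P80^-0.5 − F80^-0.5)
W = 10·10.5·(1/√489 − 1/√14485) = 10·10.5·(0.036913) = 3.8758 kWh/t
P = W·T = 3.8758·1576.1 = 6108.7 kW

P = 6108.7 kW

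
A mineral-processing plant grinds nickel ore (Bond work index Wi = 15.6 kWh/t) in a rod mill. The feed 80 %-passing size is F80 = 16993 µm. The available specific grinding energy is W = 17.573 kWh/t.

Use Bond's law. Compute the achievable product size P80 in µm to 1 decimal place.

P80 = 69.1 µm

Bond:  W = 10 Wi (1/√P − 1/√F)
⇒ 1/√P80 = W/(10·Wi) + 1/√F80
  = 17.5730/(10·15.6) + 1/√16993 = 0.112647 + 0.007671 = 0.120319
P80 = (1/0.120319)² = 8.3113² = 69.08 µm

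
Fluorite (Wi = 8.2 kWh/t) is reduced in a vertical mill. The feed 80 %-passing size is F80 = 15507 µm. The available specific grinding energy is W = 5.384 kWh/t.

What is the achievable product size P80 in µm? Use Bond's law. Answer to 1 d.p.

P80 = 184.2 µm

W = 10·Wi·(P80^(-½) − F80^(-½))
⇒ 1/√P80 = W/(10·Wi) + 1/√F80
  = 5.3840/(10·8.2) + 1/√15507 = 0.065659 + 0.008030 = 0.073689
P80 = (1/0.073689)² = 13.5706² = 184.16 µm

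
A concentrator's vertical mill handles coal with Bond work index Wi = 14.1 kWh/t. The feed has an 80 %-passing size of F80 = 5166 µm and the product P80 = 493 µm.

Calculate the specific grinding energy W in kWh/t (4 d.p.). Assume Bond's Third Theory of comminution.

W = 4.3886 kWh/t

W = 10 Wi (P80^-0.5 − F80^-0.5)
1/√493 = 0.045038;  1/√5166 = 0.013913
W = 10·14.1·(0.045038 − 0.013913) = 4.3886 kWh/t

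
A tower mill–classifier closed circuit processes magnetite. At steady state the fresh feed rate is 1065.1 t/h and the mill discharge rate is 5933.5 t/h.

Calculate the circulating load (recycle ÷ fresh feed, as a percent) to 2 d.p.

CL = 457.08 %

Steady state: M = F + R.
R = M − F = 5933.5 − 1065.1 = 4868.4 t/h
CL = 100·R/F = 100·4868.4/1065.1 = 457.08 %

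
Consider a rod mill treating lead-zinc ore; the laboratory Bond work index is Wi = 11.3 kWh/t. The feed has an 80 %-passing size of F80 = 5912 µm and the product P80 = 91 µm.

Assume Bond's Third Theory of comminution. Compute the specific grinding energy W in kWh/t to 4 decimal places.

Bond: W = 10·Wi·(1/√P80 − 1/√F80)
1/√91 = 0.104828;  1/√5912 = 0.013006
W = 10·11.3·(0.104828 − 0.013006) = 10.3760 kWh/t

W = 10.3760 kWh/t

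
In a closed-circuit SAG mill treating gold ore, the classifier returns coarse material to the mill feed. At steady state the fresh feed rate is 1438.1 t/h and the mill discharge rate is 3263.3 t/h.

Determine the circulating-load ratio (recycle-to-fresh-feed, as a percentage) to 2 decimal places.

CL = 126.92 %

Steady state: M = F + R.
R = M − F = 3263.3 − 1438.1 = 1825.2 t/h
CL = 100·R/F = 100·1825.2/1438.1 = 126.92 %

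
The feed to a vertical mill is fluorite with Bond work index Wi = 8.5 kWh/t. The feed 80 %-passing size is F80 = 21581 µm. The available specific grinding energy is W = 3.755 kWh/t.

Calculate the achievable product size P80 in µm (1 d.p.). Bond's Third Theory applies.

W = 10·Wi·[P80^(−½) − F80^(−½)]
P80^-0.5 = F80^-0.5 + W/(10 Wi)
  = 3.7550/(10·8.5) + 1/√21581 = 0.044176 + 0.006807 = 0.050984
P80 = (1/0.050984)² = 19.6141² = 384.71 µm

P80 = 384.7 µm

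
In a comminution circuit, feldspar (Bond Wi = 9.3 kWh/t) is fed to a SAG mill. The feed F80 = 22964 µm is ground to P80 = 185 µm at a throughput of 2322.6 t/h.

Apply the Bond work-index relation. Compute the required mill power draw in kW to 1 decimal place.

P = 14455.4 kW

W = 10 Wi / √P80 − 10 Wi / √F80
W = 10·9.3·(1/√185 − 1/√22964) = 10·9.3·(0.066922) = 6.2238 kWh/t
Mill draw = 6.2238 × 2322.6 = 14455.4 kW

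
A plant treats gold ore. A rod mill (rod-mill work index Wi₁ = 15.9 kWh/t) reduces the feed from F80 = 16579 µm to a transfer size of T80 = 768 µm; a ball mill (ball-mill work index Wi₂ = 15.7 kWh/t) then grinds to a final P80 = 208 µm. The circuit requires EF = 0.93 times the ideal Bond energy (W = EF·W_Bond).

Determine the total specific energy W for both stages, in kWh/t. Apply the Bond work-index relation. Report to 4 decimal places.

W = 10·Wi·[P80^(−½) − F80^(−½)]
Stage 1 (16579→768 µm, Wi₁=15.9): W₁ = 10·15.9·(0.036084 − 0.007766) = 4.5026 kWh/t
Stage 2 (768→208 µm, Wi₂=15.7): W₂ = 10·15.7·(0.069338 − 0.036084) = 5.2207 kWh/t
W = W₁ + W₂ = 4.5026 + 5.2207 = 9.7233 kWh/t
With EF = 0.93: W = 9.7233·0.93 = 9.0427 kWh/t

W = 9.0427 kWh/t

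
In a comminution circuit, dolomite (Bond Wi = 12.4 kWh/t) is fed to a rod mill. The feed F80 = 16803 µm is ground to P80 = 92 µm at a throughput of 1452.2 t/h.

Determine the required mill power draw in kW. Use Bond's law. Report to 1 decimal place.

P = 17384.7 kW

W = 10·Wi·[P80^(−½) − F80^(−½)]
W = 10·12.4·(1/√92 − 1/√16803) = 10·12.4·(0.096543) = 11.9713 kWh/t
P_mill = W·ṁ = 11.9713·1452.2 = 17384.7 kW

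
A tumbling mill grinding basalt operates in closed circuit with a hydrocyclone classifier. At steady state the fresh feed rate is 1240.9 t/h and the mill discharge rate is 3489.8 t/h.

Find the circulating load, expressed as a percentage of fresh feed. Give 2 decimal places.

CL = 181.23 %

M = F + R at steady state, so:
R = M − F = 3489.8 − 1240.9 = 2248.9 t/h
CL = 100·R/F = 100·2248.9/1240.9 = 181.23 %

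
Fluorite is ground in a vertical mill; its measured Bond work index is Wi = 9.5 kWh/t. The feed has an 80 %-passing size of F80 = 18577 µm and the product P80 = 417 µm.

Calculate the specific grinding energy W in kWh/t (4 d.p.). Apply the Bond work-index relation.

W = 3.9552 kWh/t

W = 10·Wi·[P80^(−½) − F80^(−½)]
1/√417 = 0.048970;  1/√18577 = 0.007337
W = 10·9.5·(0.048970 − 0.007337) = 3.9552 kWh/t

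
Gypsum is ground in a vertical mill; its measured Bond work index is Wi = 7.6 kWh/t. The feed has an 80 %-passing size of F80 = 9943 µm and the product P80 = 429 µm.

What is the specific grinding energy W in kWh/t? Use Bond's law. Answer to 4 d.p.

W = 10·Wi·[P80^(−½) − F80^(−½)]
1/√429 = 0.048280;  1/√9943 = 0.010029
W = 10·7.6·(0.048280 − 0.010029) = 2.9071 kWh/t

W = 2.9071 kWh/t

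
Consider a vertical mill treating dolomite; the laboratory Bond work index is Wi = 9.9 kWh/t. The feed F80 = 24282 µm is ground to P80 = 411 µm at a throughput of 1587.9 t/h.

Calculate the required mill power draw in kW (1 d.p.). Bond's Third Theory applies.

P = 6745.4 kW

W = 10·Wi·(P80^(-½) − F80^(-½))
W = 10·9.9·(1/√411 − 1/√24282) = 10·9.9·(0.042909) = 4.2480 kWh/t
P_mill = W·ṁ = 4.2480·1587.9 = 6745.4 kW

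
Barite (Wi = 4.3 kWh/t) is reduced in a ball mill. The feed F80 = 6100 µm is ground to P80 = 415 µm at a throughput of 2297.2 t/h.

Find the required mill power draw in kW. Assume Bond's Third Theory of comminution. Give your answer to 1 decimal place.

W = 10 Wi (1/√P80 − 1/√F80)  [Bond]
W = 10·4.3·(1/√415 − 1/√6100) = 10·4.3·(0.036284) = 1.5602 kWh/t
P = W·T = 1.5602·2297.2 = 3584.2 kW

P = 3584.2 kW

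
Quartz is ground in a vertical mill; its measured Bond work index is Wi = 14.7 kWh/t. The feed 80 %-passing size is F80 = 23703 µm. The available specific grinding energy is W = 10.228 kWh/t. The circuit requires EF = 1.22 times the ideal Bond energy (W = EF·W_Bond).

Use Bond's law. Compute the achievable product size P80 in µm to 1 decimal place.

P80 = 247.8 µm

W = 10 Wi (1/√P80 − 1/√F80)  [Bond]
W_Bond = W / EF = 10.228 / 1.22 = 8.3836 kWh/t
P80^-0.5 = F80^-0.5 + W_Bond/(10 Wi)
  = 8.3836/(10·14.7) + 1/√23703 = 0.057031 + 0.006495 = 0.063527
P80 = (1/0.063527)² = 15.7414² = 247.79 µm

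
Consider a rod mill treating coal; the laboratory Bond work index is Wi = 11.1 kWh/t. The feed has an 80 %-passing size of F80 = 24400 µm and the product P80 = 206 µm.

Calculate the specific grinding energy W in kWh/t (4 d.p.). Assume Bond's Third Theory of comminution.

W = 10 Wi / √P80 − 10 Wi / √F80
1/√206 = 0.069673;  1/√24400 = 0.006402
W = 10·11.1·(0.069673 − 0.006402) = 7.0231 kWh/t

W = 7.0231 kWh/t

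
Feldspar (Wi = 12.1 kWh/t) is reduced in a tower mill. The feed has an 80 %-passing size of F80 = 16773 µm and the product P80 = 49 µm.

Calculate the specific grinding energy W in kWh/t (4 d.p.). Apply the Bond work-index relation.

W = 16.3514 kWh/t

W_Bond = 10·Wi·(1/√P₈₀ − 1/√F₈₀)
1/√49 = 0.142857;  1/√16773 = 0.007721
W = 10·12.1·(0.142857 − 0.007721) = 16.3514 kWh/t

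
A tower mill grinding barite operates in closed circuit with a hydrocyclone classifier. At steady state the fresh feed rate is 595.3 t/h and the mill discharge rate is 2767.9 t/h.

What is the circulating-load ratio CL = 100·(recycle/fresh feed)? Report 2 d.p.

CL = 364.96 %

Steady state: M = F + R.
R = M − F = 2767.9 − 595.3 = 2172.6 t/h
CL = 100·R/F = 100·2172.6/595.3 = 364.96 %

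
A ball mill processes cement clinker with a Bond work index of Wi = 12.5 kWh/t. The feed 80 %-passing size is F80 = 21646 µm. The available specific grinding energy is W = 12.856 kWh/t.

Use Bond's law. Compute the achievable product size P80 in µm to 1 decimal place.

P80 = 83.2 µm

Bond: W = 10·Wi·(1/√P80 − 1/√F80)
⇒ 1/√P80 = W/(10 Wi) + 1/√F80
  = 12.8560/(10·12.5) + 1/√21646 = 0.102848 + 0.006797 = 0.109645
P80 = (1/0.109645)² = 9.1204² = 83.18 µm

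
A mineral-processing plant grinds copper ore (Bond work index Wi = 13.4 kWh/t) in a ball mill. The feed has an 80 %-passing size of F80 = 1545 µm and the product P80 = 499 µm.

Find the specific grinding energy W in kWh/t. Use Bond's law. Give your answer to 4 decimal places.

W = 10 Wi (P80^-0.5 − F80^-0.5)
1/√499 = 0.044766;  1/√1545 = 0.025441
W = 10·13.4·(0.044766 − 0.025441) = 2.5896 kWh/t

W = 2.5896 kWh/t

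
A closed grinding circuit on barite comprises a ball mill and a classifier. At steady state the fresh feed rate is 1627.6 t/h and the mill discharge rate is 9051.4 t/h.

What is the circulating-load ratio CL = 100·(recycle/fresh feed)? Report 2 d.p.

CL = 456.12 %

Discharge = new feed + return, hence
R = M − F = 9051.4 − 1627.6 = 7423.8 t/h
CL = 100·R/F = 100·7423.8/1627.6 = 456.12 %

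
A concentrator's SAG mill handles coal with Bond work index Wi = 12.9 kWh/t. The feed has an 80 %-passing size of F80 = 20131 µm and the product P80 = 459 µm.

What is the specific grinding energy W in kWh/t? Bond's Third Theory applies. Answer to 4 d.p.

W = 10 Wi (P80^-0.5 − F80^-0.5)
1/√459 = 0.046676;  1/√20131 = 0.007048
W = 10·12.9·(0.046676 − 0.007048) = 5.1120 kWh/t

W = 5.1120 kWh/t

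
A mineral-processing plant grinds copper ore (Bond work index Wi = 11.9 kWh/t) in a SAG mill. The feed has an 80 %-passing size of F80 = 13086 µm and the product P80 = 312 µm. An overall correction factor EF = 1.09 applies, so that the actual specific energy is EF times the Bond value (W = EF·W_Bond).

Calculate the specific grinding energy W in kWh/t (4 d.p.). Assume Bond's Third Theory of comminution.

W = 6.2095 kWh/t

W = 10 Wi / √P80 − 10 Wi / √F80
1/√312 = 0.056614;  1/√13086 = 0.008742
W = 10·11.9·(0.056614 − 0.008742) = 5.6968 kWh/t
With EF = 1.09: W = 5.6968·1.09 = 6.2095 kWh/t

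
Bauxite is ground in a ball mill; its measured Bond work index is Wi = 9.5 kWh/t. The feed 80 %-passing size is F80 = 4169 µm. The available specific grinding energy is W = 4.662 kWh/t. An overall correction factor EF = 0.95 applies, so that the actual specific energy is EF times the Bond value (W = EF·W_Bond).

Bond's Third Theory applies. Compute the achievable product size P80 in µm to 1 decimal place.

W = 10 Wi / √P80 − 10 Wi / √F80
W_Bond = W / EF = 4.662 / 0.95 = 4.9074 kWh/t
P80^-0.5 = F80^-0.5 + W_Bond/(10 Wi)
  = 4.9074/(10·9.5) + 1/√4169 = 0.051657 + 0.015488 = 0.067144
P80 = (1/0.067144)² = 14.8933² = 221.81 µm

P80 = 221.8 µm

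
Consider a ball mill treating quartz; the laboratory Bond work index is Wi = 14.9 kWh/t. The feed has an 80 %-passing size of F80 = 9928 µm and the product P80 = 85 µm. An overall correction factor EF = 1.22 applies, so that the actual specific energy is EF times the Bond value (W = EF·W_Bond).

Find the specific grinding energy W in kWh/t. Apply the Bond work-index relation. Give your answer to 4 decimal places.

W = 17.8924 kWh/t

W = 10·Wi·(P80^(-½) − F80^(-½))
1/√85 = 0.108465;  1/√9928 = 0.010036
W = 10·14.9·(0.108465 − 0.010036) = 14.6659 kWh/t
W_actual = 1.22 × 14.6659 = 17.8924 kWh/t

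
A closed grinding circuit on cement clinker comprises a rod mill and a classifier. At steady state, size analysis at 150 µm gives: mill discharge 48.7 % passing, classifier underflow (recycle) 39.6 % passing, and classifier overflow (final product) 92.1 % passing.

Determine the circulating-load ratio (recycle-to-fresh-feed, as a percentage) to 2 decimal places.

Mass balance on the −150 µm fraction:
(1+r)·d = r·u + o ⇒ r = (o−d)/(d−u)
r = (92.1 − 48.7)/(48.7 − 39.6) = 43.4/9.1 = 4.7692
CL = 100·r = 476.92 %

CL = 476.92 %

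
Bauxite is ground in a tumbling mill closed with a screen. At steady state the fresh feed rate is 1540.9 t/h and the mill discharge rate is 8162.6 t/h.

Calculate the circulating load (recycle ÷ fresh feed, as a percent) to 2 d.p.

M = F + R at steady state, so:
R = M − F = 8162.6 − 1540.9 = 6621.7 t/h
CL = 100·R/F = 100·6621.7/1540.9 = 429.73 %

CL = 429.73 %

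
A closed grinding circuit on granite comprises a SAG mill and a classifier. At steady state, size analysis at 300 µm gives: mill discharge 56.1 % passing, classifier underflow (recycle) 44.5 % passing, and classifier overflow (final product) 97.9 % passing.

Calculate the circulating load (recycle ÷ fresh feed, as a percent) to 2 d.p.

Mass balance on the −300 µm fraction:
(1+r)d = ru + o → r = (o−d)/(d−u)
r = (97.9 − 56.1)/(56.1 − 44.5) = 41.8/11.6 = 3.6034
CL = 100·r = 360.34 %

CL = 360.34 %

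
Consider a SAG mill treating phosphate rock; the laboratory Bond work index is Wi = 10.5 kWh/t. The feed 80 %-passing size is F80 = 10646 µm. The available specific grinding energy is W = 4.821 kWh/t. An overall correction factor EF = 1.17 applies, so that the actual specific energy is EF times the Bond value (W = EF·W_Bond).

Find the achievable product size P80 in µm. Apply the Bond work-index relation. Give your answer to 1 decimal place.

W_Bond = 10·Wi·(1/√P₈₀ − 1/√F₈₀)
W_Bond = W / EF = 4.821 / 1.17 = 4.1205 kWh/t
1/√P80 = 1/√F80 + W_Bond/(10·Wi)
  = 4.1205/(10·10.5) + 1/√10646 = 0.039243 + 0.009692 = 0.048935
P80 = (1/0.048935)² = 20.4353² = 417.60 µm

P80 = 417.6 µm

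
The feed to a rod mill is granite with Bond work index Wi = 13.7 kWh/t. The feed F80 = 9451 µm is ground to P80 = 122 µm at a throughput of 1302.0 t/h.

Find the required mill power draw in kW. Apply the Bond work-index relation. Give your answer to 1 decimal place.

W = 10·Wi·(P80^(-½) − F80^(-½))
W = 10·13.7·(1/√122 − 1/√9451) = 10·13.7·(0.080249) = 10.9942 kWh/t
Mill draw = 10.9942 × 1302.0 = 14314.4 kW

P = 14314.4 kW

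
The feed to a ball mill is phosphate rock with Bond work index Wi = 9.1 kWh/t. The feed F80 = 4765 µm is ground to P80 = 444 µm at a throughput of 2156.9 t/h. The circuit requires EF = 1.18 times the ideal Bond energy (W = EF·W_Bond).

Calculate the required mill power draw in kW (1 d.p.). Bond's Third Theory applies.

P = 7636.4 kW

W = 10 Wi (P80^-0.5 − F80^-0.5)
W = 10·9.1·(1/√444 − 1/√4765) = 10·9.1·(0.032971) = 3.0004 kWh/t
With EF = 1.18: W = 3.0004·1.18 = 3.5405 kWh/t
P = W·T = 3.5405·2156.9 = 7636.4 kW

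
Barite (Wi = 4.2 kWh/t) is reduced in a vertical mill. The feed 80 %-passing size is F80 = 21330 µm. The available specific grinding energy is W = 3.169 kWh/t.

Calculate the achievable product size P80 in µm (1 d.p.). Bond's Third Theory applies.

P80 = 147.6 µm

Bond: W = 10·Wi·(1/√P80 − 1/√F80)
⇒ 1/√P80 = W/(10 Wi) + 1/√F80
  = 3.1690/(10·4.2) + 1/√21330 = 0.075452 + 0.006847 = 0.082299
P80 = (1/0.082299)² = 12.1507² = 147.64 µm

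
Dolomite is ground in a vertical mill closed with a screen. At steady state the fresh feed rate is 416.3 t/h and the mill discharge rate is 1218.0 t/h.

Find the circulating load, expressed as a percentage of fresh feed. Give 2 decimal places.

CL = 192.58 %

M = F + R at steady state, so:
R = M − F = 1218.0 − 416.3 = 801.7 t/h
CL = 100·R/F = 100·801.7/416.3 = 192.58 %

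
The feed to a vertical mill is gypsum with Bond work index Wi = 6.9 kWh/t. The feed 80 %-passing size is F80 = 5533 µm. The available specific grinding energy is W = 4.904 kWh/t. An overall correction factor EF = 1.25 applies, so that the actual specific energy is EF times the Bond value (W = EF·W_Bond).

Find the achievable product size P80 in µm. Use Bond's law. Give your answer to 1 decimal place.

P80 = 202.3 µm

W = 10·Wi·[P80^(−½) − F80^(−½)]
W_Bond = W / EF = 4.904 / 1.25 = 3.9232 kWh/t
⇒ 1/√P80 = W_Bond/(10 Wi) + 1/√F80
  = 3.9232/(10·6.9) + 1/√5533 = 0.056858 + 0.013444 = 0.070302
P80 = (1/0.070302)² = 14.2244² = 202.33 µm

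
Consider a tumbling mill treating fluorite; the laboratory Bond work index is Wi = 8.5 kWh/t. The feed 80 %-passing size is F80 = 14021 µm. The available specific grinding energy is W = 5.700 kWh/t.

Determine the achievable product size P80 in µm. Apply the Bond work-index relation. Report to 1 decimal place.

W = 10 Wi (1/√P80 − 1/√F80)  [Bond]
P80^-0.5 = F80^-0.5 + W/(10 Wi)
  = 5.7000/(10·8.5) + 1/√14021 = 0.067059 + 0.008445 = 0.075504
P80 = (1/0.075504)² = 13.2443² = 175.41 µm

P80 = 175.4 µm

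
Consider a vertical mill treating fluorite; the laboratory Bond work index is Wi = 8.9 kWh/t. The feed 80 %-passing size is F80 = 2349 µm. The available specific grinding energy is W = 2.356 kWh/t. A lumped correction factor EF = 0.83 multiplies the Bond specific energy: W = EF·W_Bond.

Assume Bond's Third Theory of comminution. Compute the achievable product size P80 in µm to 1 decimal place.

P80 = 362.4 µm

Bond: W = 10·Wi·(1/√P80 − 1/√F80)
W_Bond = W / EF = 2.356 / 0.83 = 2.8386 kWh/t
1/√P80 = 1/√F80 + W_Bond/(10·Wi)
  = 2.8386/(10·8.9) + 1/√2349 = 0.031894 + 0.020633 = 0.052527
P80 = (1/0.052527)² = 19.0379² = 362.44 µm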